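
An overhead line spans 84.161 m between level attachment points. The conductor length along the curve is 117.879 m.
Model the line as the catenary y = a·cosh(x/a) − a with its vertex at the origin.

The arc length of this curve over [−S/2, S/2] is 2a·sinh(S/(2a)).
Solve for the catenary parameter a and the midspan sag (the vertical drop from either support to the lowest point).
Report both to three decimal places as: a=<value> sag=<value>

seed: a₀ = √(S³/(24(L−S))) = √(84.161³/(24·33.718)) = 27.141248
iter 1: u=1.550426  f(a)=+4.292e+00  f'(a)=-3.136e+00  a ← 27.141248 − (+4.292e+00/-3.136e+00) = 28.510230
iter 2: u=1.475979  f(a)=+3.461e-01  f'(a)=-2.648e+00  a ← 28.510230 − (+3.461e-01/-2.648e+00) = 28.640926
iter 3: u=1.469244  f(a)=+2.687e-03  f'(a)=-2.607e+00  a ← 28.640926 − (+2.687e-03/-2.607e+00) = 28.641956
iter 4: u=1.469191  f(a)=+1.647e-07  f'(a)=-2.607e+00  a ← 28.641956 − (+1.647e-07/-2.607e+00) = 28.641956
iter 5: u=1.469191  f(a)=+1.421e-14  f'(a)=-2.607e+00  a ← 28.641956 − (+1.421e-14/-2.607e+00) = 28.641956
converged: |Δa| < 1e-12 after 5 iterations
sag = a·(cosh(S/(2a)) − 1) = 28.641956·(cosh(1.469191) − 1) = 36.888390
T_max/T_min = cosh(S/(2a)) = 2.287914

a=28.642 sag=36.888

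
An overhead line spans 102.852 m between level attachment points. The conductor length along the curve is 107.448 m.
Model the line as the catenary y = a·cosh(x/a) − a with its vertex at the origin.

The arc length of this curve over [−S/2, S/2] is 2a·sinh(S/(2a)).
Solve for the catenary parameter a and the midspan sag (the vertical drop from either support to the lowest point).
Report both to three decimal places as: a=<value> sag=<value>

a=99.976 sag=13.521

seed: a₀ = √(S³/(24(L−S))) = √(102.852³/(24·4.596)) = 99.316974
iter 1: u=0.517797  f(a)=+6.201e-02  f'(a)=-9.506e-02  a ← 99.316974 − (+6.201e-02/-9.506e-02) = 99.969288
iter 2: u=0.514418  f(a)=+6.162e-04  f'(a)=-9.318e-02  a ← 99.969288 − (+6.162e-04/-9.318e-02) = 99.975901
iter 3: u=0.514384  f(a)=+6.221e-08  f'(a)=-9.316e-02  a ← 99.975901 − (+6.221e-08/-9.316e-02) = 99.975902
iter 4: u=0.514384  f(a)=+0.000e+00  f'(a)=-9.316e-02  a ← 99.975902 − (+0.000e+00/-9.316e-02) = 99.975902
converged: |Δa| < 1e-12 after 4 iterations
sag = a·(cosh(S/(2a)) − 1) = 99.975902·(cosh(0.514384) − 1) = 13.520570
T_max/T_min = cosh(S/(2a)) = 1.135238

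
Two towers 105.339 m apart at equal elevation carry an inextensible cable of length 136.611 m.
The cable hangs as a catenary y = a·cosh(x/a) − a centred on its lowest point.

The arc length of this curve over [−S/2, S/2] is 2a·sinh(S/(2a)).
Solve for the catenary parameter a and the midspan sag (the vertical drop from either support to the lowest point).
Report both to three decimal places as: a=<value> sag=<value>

a=41.113 sag=38.611

seed: a₀ = √(S³/(24(L−S))) = √(105.339³/(24·31.272)) = 39.463930
iter 1: u=1.334624  f(a)=+2.906e+00  f'(a)=-1.886e+00  a ← 39.463930 − (+2.906e+00/-1.886e+00) = 41.005113
iter 2: u=1.284462  f(a)=+1.789e-01  f'(a)=-1.660e+00  a ← 41.005113 − (+1.789e-01/-1.660e+00) = 41.112893
iter 3: u=1.281094  f(a)=+7.765e-04  f'(a)=-1.646e+00  a ← 41.112893 − (+7.765e-04/-1.646e+00) = 41.113365
iter 4: u=1.281080  f(a)=+1.477e-08  f'(a)=-1.646e+00  a ← 41.113365 − (+1.477e-08/-1.646e+00) = 41.113365
iter 5: u=1.281080  f(a)=+2.842e-14  f'(a)=-1.646e+00  a ← 41.113365 − (+2.842e-14/-1.646e+00) = 41.113365
converged: |Δa| < 1e-12 after 5 iterations
sag = a·(cosh(S/(2a)) − 1) = 41.113365·(cosh(1.281080) − 1) = 38.610848
T_max/T_min = cosh(S/(2a)) = 1.939131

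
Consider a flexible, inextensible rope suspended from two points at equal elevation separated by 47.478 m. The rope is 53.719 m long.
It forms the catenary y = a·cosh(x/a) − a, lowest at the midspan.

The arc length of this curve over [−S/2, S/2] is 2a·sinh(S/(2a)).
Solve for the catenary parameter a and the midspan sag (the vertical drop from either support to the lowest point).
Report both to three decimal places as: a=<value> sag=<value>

seed: a₀ = √(S³/(24(L−S))) = √(47.478³/(24·6.241)) = 26.730428
iter 1: u=0.888089  f(a)=+2.508e-01  f'(a)=-5.048e-01  a ← 26.730428 − (+2.508e-01/-5.048e-01) = 27.227193
iter 2: u=0.871886  f(a)=+7.162e-03  f'(a)=-4.764e-01  a ← 27.227193 − (+7.162e-03/-4.764e-01) = 27.242227
iter 3: u=0.871405  f(a)=+6.221e-06  f'(a)=-4.756e-01  a ← 27.242227 − (+6.221e-06/-4.756e-01) = 27.242240
iter 4: u=0.871404  f(a)=+4.718e-12  f'(a)=-4.755e-01  a ← 27.242240 − (+4.718e-12/-4.755e-01) = 27.242240
converged: |Δa| < 1e-12 after 4 iterations
sag = a·(cosh(S/(2a)) − 1) = 27.242240·(cosh(0.871404) − 1) = 11.014424
T_max/T_min = cosh(S/(2a)) = 1.404314

a=27.242 sag=11.014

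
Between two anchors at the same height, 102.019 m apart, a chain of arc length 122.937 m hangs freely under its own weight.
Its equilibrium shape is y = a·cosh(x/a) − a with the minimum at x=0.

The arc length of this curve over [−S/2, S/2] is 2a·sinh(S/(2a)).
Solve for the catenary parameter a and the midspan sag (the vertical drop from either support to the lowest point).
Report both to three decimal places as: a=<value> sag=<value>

seed: a₀ = √(S³/(24(L−S))) = √(102.019³/(24·20.918)) = 45.989204
iter 1: u=1.109162  f(a)=+1.325e+00  f'(a)=-1.027e+00  a ← 45.989204 − (+1.325e+00/-1.027e+00) = 47.279875
iter 2: u=1.078884  f(a)=+5.783e-02  f'(a)=-9.388e-01  a ← 47.279875 − (+5.783e-02/-9.388e-01) = 47.341474
iter 3: u=1.077480  f(a)=+1.213e-04  f'(a)=-9.349e-01  a ← 47.341474 − (+1.213e-04/-9.349e-01) = 47.341604
iter 4: u=1.077477  f(a)=+5.359e-10  f'(a)=-9.349e-01  a ← 47.341604 − (+5.359e-10/-9.349e-01) = 47.341604
iter 5: u=1.077477  f(a)=+1.421e-14  f'(a)=-9.349e-01  a ← 47.341604 − (+1.421e-14/-9.349e-01) = 47.341604
converged: |Δa| < 1e-12 after 5 iterations
sag = a·(cosh(S/(2a)) − 1) = 47.341604·(cosh(1.077477) − 1) = 30.244503
T_max/T_min = cosh(S/(2a)) = 1.638857

a=47.342 sag=30.245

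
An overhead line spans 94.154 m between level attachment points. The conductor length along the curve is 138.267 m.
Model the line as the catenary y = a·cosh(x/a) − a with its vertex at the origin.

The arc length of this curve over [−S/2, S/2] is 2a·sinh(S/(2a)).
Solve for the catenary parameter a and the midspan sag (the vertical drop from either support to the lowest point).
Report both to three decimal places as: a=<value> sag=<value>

a=29.871 sag=45.440

seed: a₀ = √(S³/(24(L−S))) = √(94.154³/(24·44.113)) = 28.078199
iter 1: u=1.676639  f(a)=+6.632e+00  f'(a)=-4.119e+00  a ← 28.078199 − (+6.632e+00/-4.119e+00) = 29.688330
iter 2: u=1.585707  f(a)=+6.132e-01  f'(a)=-3.389e+00  a ← 29.688330 − (+6.132e-01/-3.389e+00) = 29.869259
iter 3: u=1.576102  f(a)=+6.423e-03  f'(a)=-3.319e+00  a ← 29.869259 − (+6.423e-03/-3.319e+00) = 29.871194
iter 4: u=1.576000  f(a)=+7.210e-07  f'(a)=-3.318e+00  a ← 29.871194 − (+7.210e-07/-3.318e+00) = 29.871194
iter 5: u=1.576000  f(a)=+0.000e+00  f'(a)=-3.318e+00  a ← 29.871194 − (+0.000e+00/-3.318e+00) = 29.871194
converged: |Δa| < 1e-12 after 5 iterations
sag = a·(cosh(S/(2a)) − 1) = 29.871194·(cosh(1.576000) − 1) = 45.439688
T_max/T_min = cosh(S/(2a)) = 2.521188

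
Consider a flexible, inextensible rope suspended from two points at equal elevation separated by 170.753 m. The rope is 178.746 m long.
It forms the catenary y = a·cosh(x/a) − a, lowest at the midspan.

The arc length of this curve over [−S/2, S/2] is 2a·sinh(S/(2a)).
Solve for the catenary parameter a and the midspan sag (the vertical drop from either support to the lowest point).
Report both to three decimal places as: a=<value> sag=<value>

seed: a₀ = √(S³/(24(L−S))) = √(170.753³/(24·7.993)) = 161.098682
iter 1: u=0.529964  f(a)=+1.130e-01  f'(a)=-1.020e-01  a ← 161.098682 − (+1.130e-01/-1.020e-01) = 162.206023
iter 2: u=0.526346  f(a)=+1.176e-03  f'(a)=-9.993e-02  a ← 162.206023 − (+1.176e-03/-9.993e-02) = 162.217788
iter 3: u=0.526308  f(a)=+1.302e-07  f'(a)=-9.991e-02  a ← 162.217788 − (+1.302e-07/-9.991e-02) = 162.217789
iter 4: u=0.526308  f(a)=+5.684e-14  f'(a)=-9.991e-02  a ← 162.217789 − (+5.684e-14/-9.991e-02) = 162.217789
converged: |Δa| < 1e-12 after 4 iterations
sag = a·(cosh(S/(2a)) − 1) = 162.217789·(cosh(0.526308) − 1) = 22.990591
T_max/T_min = cosh(S/(2a)) = 1.141727

a=162.218 sag=22.991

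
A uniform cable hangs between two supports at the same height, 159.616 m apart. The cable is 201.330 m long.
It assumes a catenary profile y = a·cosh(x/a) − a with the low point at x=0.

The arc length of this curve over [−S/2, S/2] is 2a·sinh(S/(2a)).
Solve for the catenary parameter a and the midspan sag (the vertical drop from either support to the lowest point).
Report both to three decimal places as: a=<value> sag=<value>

a=66.095 sag=54.329

seed: a₀ = √(S³/(24(L−S))) = √(159.616³/(24·41.714)) = 63.733548
iter 1: u=1.252213  f(a)=+3.395e+00  f'(a)=-1.526e+00  a ← 63.733548 − (+3.395e+00/-1.526e+00) = 65.958333
iter 2: u=1.209976  f(a)=+1.859e-01  f'(a)=-1.363e+00  a ← 65.958333 − (+1.859e-01/-1.363e+00) = 66.094694
iter 3: u=1.207480  f(a)=+6.286e-04  f'(a)=-1.354e+00  a ← 66.094694 − (+6.286e-04/-1.354e+00) = 66.095158
iter 4: u=1.207471  f(a)=+7.241e-09  f'(a)=-1.354e+00  a ← 66.095158 − (+7.241e-09/-1.354e+00) = 66.095158
iter 5: u=1.207471  f(a)=-2.842e-14  f'(a)=-1.354e+00  a ← 66.095158 − (-2.842e-14/-1.354e+00) = 66.095158
converged: |Δa| < 1e-12 after 5 iterations
sag = a·(cosh(S/(2a)) − 1) = 66.095158·(cosh(1.207471) − 1) = 54.329142
T_max/T_min = cosh(S/(2a)) = 1.821984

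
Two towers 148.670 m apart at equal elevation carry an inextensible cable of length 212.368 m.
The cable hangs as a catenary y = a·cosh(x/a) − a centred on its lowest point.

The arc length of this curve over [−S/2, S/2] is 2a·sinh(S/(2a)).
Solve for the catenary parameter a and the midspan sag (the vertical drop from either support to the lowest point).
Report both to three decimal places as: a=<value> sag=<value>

seed: a₀ = √(S³/(24(L−S))) = √(148.670³/(24·63.698)) = 46.362462
iter 1: u=1.603345  f(a)=+8.707e+00  f'(a)=-3.522e+00  a ← 46.362462 − (+8.707e+00/-3.522e+00) = 48.834440
iter 2: u=1.522184  f(a)=+7.449e-01  f'(a)=-2.943e+00  a ← 48.834440 − (+7.449e-01/-2.943e+00) = 49.087516
iter 3: u=1.514336  f(a)=+6.578e-03  f'(a)=-2.891e+00  a ← 49.087516 − (+6.578e-03/-2.891e+00) = 49.089791
iter 4: u=1.514266  f(a)=+5.230e-07  f'(a)=-2.891e+00  a ← 49.089791 − (+5.230e-07/-2.891e+00) = 49.089791
iter 5: u=1.514266  f(a)=+0.000e+00  f'(a)=-2.891e+00  a ← 49.089791 − (+0.000e+00/-2.891e+00) = 49.089791
converged: |Δa| < 1e-12 after 5 iterations
sag = a·(cosh(S/(2a)) − 1) = 49.089791·(cosh(1.514266) − 1) = 67.892470
T_max/T_min = cosh(S/(2a)) = 2.383026

a=49.090 sag=67.892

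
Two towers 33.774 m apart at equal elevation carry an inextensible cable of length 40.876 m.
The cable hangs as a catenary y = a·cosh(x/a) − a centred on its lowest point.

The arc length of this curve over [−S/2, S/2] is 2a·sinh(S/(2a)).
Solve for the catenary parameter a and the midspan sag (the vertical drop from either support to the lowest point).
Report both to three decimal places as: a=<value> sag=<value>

a=15.487 sag=10.156

seed: a₀ = √(S³/(24(L−S))) = √(33.774³/(24·7.102)) = 15.034112
iter 1: u=1.123246  f(a)=+4.617e-01  f'(a)=-1.069e+00  a ← 15.034112 − (+4.617e-01/-1.069e+00) = 15.465834
iter 2: u=1.091891  f(a)=+2.064e-02  f'(a)=-9.758e-01  a ← 15.465834 − (+2.064e-02/-9.758e-01) = 15.486981
iter 3: u=1.090400  f(a)=+4.549e-05  f'(a)=-9.715e-01  a ← 15.486981 − (+4.549e-05/-9.715e-01) = 15.487027
iter 4: u=1.090396  f(a)=+2.221e-10  f'(a)=-9.715e-01  a ← 15.487027 − (+2.221e-10/-9.715e-01) = 15.487027
iter 5: u=1.090396  f(a)=+0.000e+00  f'(a)=-9.715e-01  a ← 15.487027 − (+0.000e+00/-9.715e-01) = 15.487027
converged: |Δa| < 1e-12 after 5 iterations
sag = a·(cosh(S/(2a)) − 1) = 15.487027·(cosh(1.090396) − 1) = 10.155903
T_max/T_min = cosh(S/(2a)) = 1.655768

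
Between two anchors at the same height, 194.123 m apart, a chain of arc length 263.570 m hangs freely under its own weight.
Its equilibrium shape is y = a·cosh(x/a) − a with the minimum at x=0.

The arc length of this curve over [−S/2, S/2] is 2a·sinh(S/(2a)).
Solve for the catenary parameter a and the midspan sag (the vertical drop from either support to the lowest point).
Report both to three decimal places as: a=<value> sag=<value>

seed: a₀ = √(S³/(24(L−S))) = √(194.123³/(24·69.447)) = 66.249579
iter 1: u=1.465089  f(a)=+7.846e+00  f'(a)=-2.582e+00  a ← 66.249579 − (+7.846e+00/-2.582e+00) = 69.287723
iter 2: u=1.400847  f(a)=+5.720e-01  f'(a)=-2.218e+00  a ← 69.287723 − (+5.720e-01/-2.218e+00) = 69.545557
iter 3: u=1.395653  f(a)=+3.569e-03  f'(a)=-2.191e+00  a ← 69.545557 − (+3.569e-03/-2.191e+00) = 69.547186
iter 4: u=1.395621  f(a)=+1.408e-07  f'(a)=-2.191e+00  a ← 69.547186 − (+1.408e-07/-2.191e+00) = 69.547186
iter 5: u=1.395621  f(a)=+5.684e-14  f'(a)=-2.191e+00  a ← 69.547186 − (+5.684e-14/-2.191e+00) = 69.547186
converged: |Δa| < 1e-12 after 5 iterations
sag = a·(cosh(S/(2a)) − 1) = 69.547186·(cosh(1.395621) − 1) = 79.463207
T_max/T_min = cosh(S/(2a)) = 2.142580

a=69.547 sag=79.463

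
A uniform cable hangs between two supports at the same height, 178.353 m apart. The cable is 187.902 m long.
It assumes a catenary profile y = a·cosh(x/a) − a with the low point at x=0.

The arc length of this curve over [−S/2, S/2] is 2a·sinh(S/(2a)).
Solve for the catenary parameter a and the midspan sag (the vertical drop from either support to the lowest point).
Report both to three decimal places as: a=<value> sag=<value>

a=158.587 sag=25.740

seed: a₀ = √(S³/(24(L−S))) = √(178.353³/(24·9.549)) = 157.338882
iter 1: u=0.566780  f(a)=+1.546e-01  f'(a)=-1.253e-01  a ← 157.338882 − (+1.546e-01/-1.253e-01) = 158.572103
iter 2: u=0.562372  f(a)=+1.836e-03  f'(a)=-1.224e-01  a ← 158.572103 − (+1.836e-03/-1.224e-01) = 158.587107
iter 3: u=0.562319  f(a)=+2.660e-07  f'(a)=-1.223e-01  a ← 158.587107 − (+2.660e-07/-1.223e-01) = 158.587109
iter 4: u=0.562319  f(a)=-2.842e-14  f'(a)=-1.223e-01  a ← 158.587109 − (-2.842e-14/-1.223e-01) = 158.587109
converged: |Δa| < 1e-12 after 4 iterations
sag = a·(cosh(S/(2a)) − 1) = 158.587109·(cosh(0.562319) − 1) = 25.740484
T_max/T_min = cosh(S/(2a)) = 1.162311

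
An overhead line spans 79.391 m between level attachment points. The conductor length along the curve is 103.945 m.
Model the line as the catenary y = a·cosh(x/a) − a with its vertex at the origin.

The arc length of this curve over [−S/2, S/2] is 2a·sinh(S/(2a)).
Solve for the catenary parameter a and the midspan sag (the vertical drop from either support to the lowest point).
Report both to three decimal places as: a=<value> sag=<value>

a=30.406 sag=29.808

seed: a₀ = √(S³/(24(L−S))) = √(79.391³/(24·24.554)) = 29.140041
iter 1: u=1.362232  f(a)=+2.382e+00  f'(a)=-2.019e+00  a ← 29.140041 − (+2.382e+00/-2.019e+00) = 30.319345
iter 2: u=1.309247  f(a)=+1.522e-01  f'(a)=-1.769e+00  a ← 30.319345 − (+1.522e-01/-1.769e+00) = 30.405393
iter 3: u=1.305541  f(a)=+7.156e-04  f'(a)=-1.752e+00  a ← 30.405393 − (+7.156e-04/-1.752e+00) = 30.405801
iter 4: u=1.305524  f(a)=+1.598e-08  f'(a)=-1.752e+00  a ← 30.405801 − (+1.598e-08/-1.752e+00) = 30.405801
iter 5: u=1.305524  f(a)=-1.421e-14  f'(a)=-1.752e+00  a ← 30.405801 − (-1.421e-14/-1.752e+00) = 30.405801
converged: |Δa| < 1e-12 after 5 iterations
sag = a·(cosh(S/(2a)) − 1) = 30.405801·(cosh(1.305524) − 1) = 29.807599
T_max/T_min = cosh(S/(2a)) = 1.980326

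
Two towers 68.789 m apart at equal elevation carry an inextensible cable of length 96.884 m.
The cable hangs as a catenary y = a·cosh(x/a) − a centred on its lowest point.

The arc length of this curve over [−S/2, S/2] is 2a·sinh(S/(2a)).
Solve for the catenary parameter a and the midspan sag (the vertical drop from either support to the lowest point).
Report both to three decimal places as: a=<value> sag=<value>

a=23.208 sag=30.506

seed: a₀ = √(S³/(24(L−S))) = √(68.789³/(24·28.095)) = 21.971432
iter 1: u=1.565419  f(a)=+3.650e+00  f'(a)=-3.242e+00  a ← 21.971432 − (+3.650e+00/-3.242e+00) = 23.097517
iter 2: u=1.489099  f(a)=+2.994e-01  f'(a)=-2.730e+00  a ← 23.097517 − (+2.994e-01/-2.730e+00) = 23.207199
iter 3: u=1.482062  f(a)=+2.412e-03  f'(a)=-2.686e+00  a ← 23.207199 − (+2.412e-03/-2.686e+00) = 23.208097
iter 4: u=1.482004  f(a)=+1.593e-07  f'(a)=-2.686e+00  a ← 23.208097 − (+1.593e-07/-2.686e+00) = 23.208097
iter 5: u=1.482004  f(a)=-1.421e-14  f'(a)=-2.686e+00  a ← 23.208097 − (-1.421e-14/-2.686e+00) = 23.208097
converged: |Δa| < 1e-12 after 5 iterations
sag = a·(cosh(S/(2a)) − 1) = 23.208097·(cosh(1.482004) − 1) = 30.506362
T_max/T_min = cosh(S/(2a)) = 2.314471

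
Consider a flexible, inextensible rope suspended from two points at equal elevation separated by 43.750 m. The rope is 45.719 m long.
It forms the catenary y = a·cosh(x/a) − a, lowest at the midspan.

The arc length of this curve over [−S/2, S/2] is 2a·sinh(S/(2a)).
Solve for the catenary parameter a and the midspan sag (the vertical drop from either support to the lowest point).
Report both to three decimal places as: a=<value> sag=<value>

seed: a₀ = √(S³/(24(L−S))) = √(43.750³/(24·1.969)) = 42.095784
iter 1: u=0.519648  f(a)=+2.676e-02  f'(a)=-9.610e-02  a ← 42.095784 − (+2.676e-02/-9.610e-02) = 42.374210
iter 2: u=0.516234  f(a)=+2.678e-04  f'(a)=-9.418e-02  a ← 42.374210 − (+2.678e-04/-9.418e-02) = 42.377053
iter 3: u=0.516199  f(a)=+2.742e-08  f'(a)=-9.416e-02  a ← 42.377053 − (+2.742e-08/-9.416e-02) = 42.377053
iter 4: u=0.516199  f(a)=+0.000e+00  f'(a)=-9.416e-02  a ← 42.377053 − (+0.000e+00/-9.416e-02) = 42.377053
converged: |Δa| < 1e-12 after 4 iterations
sag = a·(cosh(S/(2a)) − 1) = 42.377053·(cosh(0.516199) − 1) = 5.772416
T_max/T_min = cosh(S/(2a)) = 1.136216

a=42.377 sag=5.772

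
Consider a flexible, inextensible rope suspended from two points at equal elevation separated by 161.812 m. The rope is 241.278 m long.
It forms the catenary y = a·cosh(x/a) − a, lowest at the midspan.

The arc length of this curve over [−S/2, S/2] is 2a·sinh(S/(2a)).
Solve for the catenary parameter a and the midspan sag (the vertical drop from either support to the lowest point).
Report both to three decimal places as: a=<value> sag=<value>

a=50.274 sag=80.421

seed: a₀ = √(S³/(24(L−S))) = √(161.812³/(24·79.466)) = 47.132426
iter 1: u=1.716568  f(a)=+1.256e+01  f'(a)=-4.476e+00  a ← 47.132426 − (+1.256e+01/-4.476e+00) = 49.939258
iter 2: u=1.620088  f(a)=+1.210e+00  f'(a)=-3.652e+00  a ← 49.939258 − (+1.210e+00/-3.652e+00) = 50.270514
iter 3: u=1.609413  f(a)=+1.386e-02  f'(a)=-3.569e+00  a ← 50.270514 − (+1.386e-02/-3.569e+00) = 50.274397
iter 4: u=1.609288  f(a)=+1.864e-06  f'(a)=-3.568e+00  a ← 50.274397 − (+1.864e-06/-3.568e+00) = 50.274397
iter 5: u=1.609288  f(a)=+2.842e-14  f'(a)=-3.568e+00  a ← 50.274397 − (+2.842e-14/-3.568e+00) = 50.274397
converged: |Δa| < 1e-12 after 5 iterations
sag = a·(cosh(S/(2a)) − 1) = 50.274397·(cosh(1.609288) − 1) = 80.420986
T_max/T_min = cosh(S/(2a)) = 2.599641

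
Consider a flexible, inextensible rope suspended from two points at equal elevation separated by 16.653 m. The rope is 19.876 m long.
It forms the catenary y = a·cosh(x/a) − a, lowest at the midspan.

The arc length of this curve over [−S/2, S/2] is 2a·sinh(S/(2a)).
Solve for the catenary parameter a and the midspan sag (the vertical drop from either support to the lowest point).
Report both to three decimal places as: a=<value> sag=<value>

a=7.942 sag=4.780

seed: a₀ = √(S³/(24(L−S))) = √(16.653³/(24·3.223)) = 7.726858
iter 1: u=1.077605  f(a)=+1.924e-01  f'(a)=-9.352e-01  a ← 7.726858 − (+1.924e-01/-9.352e-01) = 7.932577
iter 2: u=1.049659  f(a)=+7.951e-03  f'(a)=-8.594e-01  a ← 7.932577 − (+7.951e-03/-8.594e-01) = 7.941830
iter 3: u=1.048436  f(a)=+1.488e-05  f'(a)=-8.561e-01  a ← 7.941830 − (+1.488e-05/-8.561e-01) = 7.941847
iter 4: u=1.048434  f(a)=+5.230e-11  f'(a)=-8.561e-01  a ← 7.941847 − (+5.230e-11/-8.561e-01) = 7.941847
iter 5: u=1.048434  f(a)=+3.553e-15  f'(a)=-8.561e-01  a ← 7.941847 − (+3.553e-15/-8.561e-01) = 7.941847
converged: |Δa| < 1e-12 after 5 iterations
sag = a·(cosh(S/(2a)) − 1) = 7.941847·(cosh(1.048434) − 1) = 4.779661
T_max/T_min = cosh(S/(2a)) = 1.601832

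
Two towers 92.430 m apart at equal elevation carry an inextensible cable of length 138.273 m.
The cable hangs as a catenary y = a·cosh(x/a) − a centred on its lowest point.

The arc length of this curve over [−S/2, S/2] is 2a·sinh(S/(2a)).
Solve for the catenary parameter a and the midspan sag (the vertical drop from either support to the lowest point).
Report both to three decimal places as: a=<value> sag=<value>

seed: a₀ = √(S³/(24(L−S))) = √(92.430³/(24·45.843)) = 26.790283
iter 1: u=1.725066  f(a)=+7.325e+00  f'(a)=-4.555e+00  a ← 26.790283 − (+7.325e+00/-4.555e+00) = 28.398313
iter 2: u=1.627385  f(a)=+7.113e-01  f'(a)=-3.710e+00  a ← 28.398313 − (+7.113e-01/-3.710e+00) = 28.590052
iter 3: u=1.616471  f(a)=+8.301e-03  f'(a)=-3.624e+00  a ← 28.590052 − (+8.301e-03/-3.624e+00) = 28.592343
iter 4: u=1.616342  f(a)=+1.160e-06  f'(a)=-3.623e+00  a ← 28.592343 − (+1.160e-06/-3.623e+00) = 28.592343
iter 5: u=1.616342  f(a)=+2.842e-14  f'(a)=-3.623e+00  a ← 28.592343 − (+2.842e-14/-3.623e+00) = 28.592343
converged: |Δa| < 1e-12 after 5 iterations
sag = a·(cosh(S/(2a)) − 1) = 28.592343·(cosh(1.616342) − 1) = 46.223282
T_max/T_min = cosh(S/(2a)) = 2.616631

a=28.592 sag=46.223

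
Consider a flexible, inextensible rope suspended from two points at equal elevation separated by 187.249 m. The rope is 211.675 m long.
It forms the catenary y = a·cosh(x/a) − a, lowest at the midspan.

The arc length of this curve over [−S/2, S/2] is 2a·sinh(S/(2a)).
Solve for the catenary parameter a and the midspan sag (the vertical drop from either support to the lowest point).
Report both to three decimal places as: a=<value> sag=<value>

a=107.838 sag=43.260

seed: a₀ = √(S³/(24(L−S))) = √(187.249³/(24·24.426)) = 105.827238
iter 1: u=0.884692  f(a)=+9.739e-01  f'(a)=-4.988e-01  a ← 105.827238 − (+9.739e-01/-4.988e-01) = 107.779812
iter 2: u=0.868665  f(a)=+2.761e-02  f'(a)=-4.709e-01  a ← 107.779812 − (+2.761e-02/-4.709e-01) = 107.838443
iter 3: u=0.868192  f(a)=+2.362e-05  f'(a)=-4.701e-01  a ← 107.838443 − (+2.362e-05/-4.701e-01) = 107.838493
iter 4: u=0.868192  f(a)=+1.734e-11  f'(a)=-4.701e-01  a ← 107.838493 − (+1.734e-11/-4.701e-01) = 107.838493
converged: |Δa| < 1e-12 after 4 iterations
sag = a·(cosh(S/(2a)) − 1) = 107.838493·(cosh(0.868192) − 1) = 43.259875
T_max/T_min = cosh(S/(2a)) = 1.401154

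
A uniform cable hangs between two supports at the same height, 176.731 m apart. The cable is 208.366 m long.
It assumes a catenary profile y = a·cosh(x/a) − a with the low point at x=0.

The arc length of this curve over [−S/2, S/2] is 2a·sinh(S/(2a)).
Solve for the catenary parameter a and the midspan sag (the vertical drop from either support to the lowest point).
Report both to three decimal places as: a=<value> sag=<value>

a=87.468 sag=48.564

seed: a₀ = √(S³/(24(L−S))) = √(176.731³/(24·31.635)) = 85.266721
iter 1: u=1.036342  f(a)=+1.743e+00  f'(a)=-8.248e-01  a ← 85.266721 − (+1.743e+00/-8.248e-01) = 87.379749
iter 2: u=1.011281  f(a)=+6.689e-02  f'(a)=-7.626e-01  a ← 87.379749 − (+6.689e-02/-7.626e-01) = 87.467460
iter 3: u=1.010267  f(a)=+1.072e-04  f'(a)=-7.602e-01  a ← 87.467460 − (+1.072e-04/-7.602e-01) = 87.467601
iter 4: u=1.010265  f(a)=+2.765e-10  f'(a)=-7.602e-01  a ← 87.467601 − (+2.765e-10/-7.602e-01) = 87.467601
iter 5: u=1.010265  f(a)=+5.684e-14  f'(a)=-7.602e-01  a ← 87.467601 − (+5.684e-14/-7.602e-01) = 87.467601
converged: |Δa| < 1e-12 after 5 iterations
sag = a·(cosh(S/(2a)) − 1) = 87.467601·(cosh(1.010265) − 1) = 48.564302
T_max/T_min = cosh(S/(2a)) = 1.555226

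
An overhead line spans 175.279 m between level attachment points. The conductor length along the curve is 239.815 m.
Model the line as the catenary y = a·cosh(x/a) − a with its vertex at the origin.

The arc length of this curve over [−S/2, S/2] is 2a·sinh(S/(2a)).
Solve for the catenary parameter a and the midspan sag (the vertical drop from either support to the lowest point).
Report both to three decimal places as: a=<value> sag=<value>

seed: a₀ = √(S³/(24(L−S))) = √(175.279³/(24·64.536)) = 58.964170
iter 1: u=1.486318  f(a)=+7.515e+00  f'(a)=-2.712e+00  a ← 58.964170 − (+7.515e+00/-2.712e+00) = 61.734909
iter 2: u=1.419610  f(a)=+5.622e-01  f'(a)=-2.320e+00  a ← 61.734909 − (+5.622e-01/-2.320e+00) = 61.977187
iter 3: u=1.414061  f(a)=+3.708e-03  f'(a)=-2.290e+00  a ← 61.977187 − (+3.708e-03/-2.290e+00) = 61.978806
iter 4: u=1.414024  f(a)=+1.637e-07  f'(a)=-2.290e+00  a ← 61.978806 − (+1.637e-07/-2.290e+00) = 61.978806
iter 5: u=1.414024  f(a)=+2.842e-14  f'(a)=-2.290e+00  a ← 61.978806 − (+2.842e-14/-2.290e+00) = 61.978806
converged: |Δa| < 1e-12 after 5 iterations
sag = a·(cosh(S/(2a)) − 1) = 61.978806·(cosh(1.414024) − 1) = 72.999640
T_max/T_min = cosh(S/(2a)) = 2.177816

a=61.979 sag=73.000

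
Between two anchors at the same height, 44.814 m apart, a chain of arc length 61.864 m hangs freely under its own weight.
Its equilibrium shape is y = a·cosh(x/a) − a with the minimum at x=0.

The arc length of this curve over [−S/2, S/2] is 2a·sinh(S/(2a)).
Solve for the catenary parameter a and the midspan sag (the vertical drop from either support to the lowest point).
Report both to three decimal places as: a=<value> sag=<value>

seed: a₀ = √(S³/(24(L−S))) = √(44.814³/(24·17.050)) = 14.830396
iter 1: u=1.510883  f(a)=+2.055e+00  f'(a)=-2.869e+00  a ← 14.830396 − (+2.055e+00/-2.869e+00) = 15.546797
iter 2: u=1.441262  f(a)=+1.583e-01  f'(a)=-2.442e+00  a ← 15.546797 − (+1.583e-01/-2.442e+00) = 15.611612
iter 3: u=1.435278  f(a)=+1.112e-03  f'(a)=-2.408e+00  a ← 15.611612 − (+1.112e-03/-2.408e+00) = 15.612074
iter 4: u=1.435235  f(a)=+5.579e-08  f'(a)=-2.408e+00  a ← 15.612074 − (+5.579e-08/-2.408e+00) = 15.612074
iter 5: u=1.435235  f(a)=+0.000e+00  f'(a)=-2.408e+00  a ← 15.612074 − (+0.000e+00/-2.408e+00) = 15.612074
converged: |Δa| < 1e-12 after 5 iterations
sag = a·(cosh(S/(2a)) − 1) = 15.612074·(cosh(1.435235) − 1) = 19.036526
T_max/T_min = cosh(S/(2a)) = 2.219346

a=15.612 sag=19.037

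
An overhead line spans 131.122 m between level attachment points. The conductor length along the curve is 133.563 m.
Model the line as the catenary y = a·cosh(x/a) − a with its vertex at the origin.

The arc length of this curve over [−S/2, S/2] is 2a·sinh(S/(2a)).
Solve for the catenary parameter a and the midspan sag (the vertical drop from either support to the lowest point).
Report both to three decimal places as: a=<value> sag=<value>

seed: a₀ = √(S³/(24(L−S))) = √(131.122³/(24·2.441)) = 196.166045
iter 1: u=0.334212  f(a)=+1.367e-02  f'(a)=-2.517e-02  a ← 196.166045 − (+1.367e-02/-2.517e-02) = 196.709195
iter 2: u=0.333289  f(a)=+5.698e-05  f'(a)=-2.496e-02  a ← 196.709195 − (+5.698e-05/-2.496e-02) = 196.711478
iter 3: u=0.333285  f(a)=+9.993e-10  f'(a)=-2.496e-02  a ← 196.711478 − (+9.993e-10/-2.496e-02) = 196.711478
iter 4: u=0.333285  f(a)=+0.000e+00  f'(a)=-2.496e-02  a ← 196.711478 − (+0.000e+00/-2.496e-02) = 196.711478
converged: |Δa| < 1e-12 after 4 iterations
sag = a·(cosh(S/(2a)) − 1) = 196.711478·(cosh(0.333285) − 1) = 11.026757
T_max/T_min = cosh(S/(2a)) = 1.056055

a=196.711 sag=11.027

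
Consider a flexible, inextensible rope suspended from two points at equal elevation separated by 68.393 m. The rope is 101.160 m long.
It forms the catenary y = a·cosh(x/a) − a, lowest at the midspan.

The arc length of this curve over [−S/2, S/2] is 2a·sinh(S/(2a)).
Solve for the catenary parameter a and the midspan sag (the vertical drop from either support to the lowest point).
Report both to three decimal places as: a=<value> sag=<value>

a=21.484 sag=33.470

seed: a₀ = √(S³/(24(L−S))) = √(68.393³/(24·32.767)) = 20.169425
iter 1: u=1.695462  f(a)=+5.045e+00  f'(a)=-4.284e+00  a ← 20.169425 − (+5.045e+00/-4.284e+00) = 21.347000
iter 2: u=1.601935  f(a)=+4.756e-01  f'(a)=-3.511e+00  a ← 21.347000 − (+4.756e-01/-3.511e+00) = 21.482438
iter 3: u=1.591835  f(a)=+5.197e-03  f'(a)=-3.435e+00  a ← 21.482438 − (+5.197e-03/-3.435e+00) = 21.483951
iter 4: u=1.591723  f(a)=+6.357e-07  f'(a)=-3.434e+00  a ← 21.483951 − (+6.357e-07/-3.434e+00) = 21.483951
iter 5: u=1.591723  f(a)=+1.421e-14  f'(a)=-3.434e+00  a ← 21.483951 − (+1.421e-14/-3.434e+00) = 21.483951
converged: |Δa| < 1e-12 after 5 iterations
sag = a·(cosh(S/(2a)) − 1) = 21.483951·(cosh(1.591723) − 1) = 33.469635
T_max/T_min = cosh(S/(2a)) = 2.557890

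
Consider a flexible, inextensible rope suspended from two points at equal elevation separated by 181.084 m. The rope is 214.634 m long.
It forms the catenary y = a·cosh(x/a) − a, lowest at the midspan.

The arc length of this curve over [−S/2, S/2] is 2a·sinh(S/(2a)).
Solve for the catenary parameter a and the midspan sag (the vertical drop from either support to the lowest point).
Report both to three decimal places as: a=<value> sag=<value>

seed: a₀ = √(S³/(24(L−S))) = √(181.084³/(24·33.550)) = 85.875294
iter 1: u=1.054343  f(a)=+1.915e+00  f'(a)=-8.717e-01  a ← 85.875294 − (+1.915e+00/-8.717e-01) = 88.071921
iter 2: u=1.028046  f(a)=+7.593e-02  f'(a)=-8.038e-01  a ← 88.071921 − (+7.593e-02/-8.038e-01) = 88.166384
iter 3: u=1.026945  f(a)=+1.303e-04  f'(a)=-8.011e-01  a ← 88.166384 − (+1.303e-04/-8.011e-01) = 88.166546
iter 4: u=1.026943  f(a)=+3.853e-10  f'(a)=-8.011e-01  a ← 88.166546 − (+3.853e-10/-8.011e-01) = 88.166546
iter 5: u=1.026943  f(a)=+2.842e-14  f'(a)=-8.011e-01  a ← 88.166546 − (+2.842e-14/-8.011e-01) = 88.166546
converged: |Δa| < 1e-12 after 5 iterations
sag = a·(cosh(S/(2a)) − 1) = 88.166546·(cosh(1.026943) − 1) = 50.722900
T_max/T_min = cosh(S/(2a)) = 1.575308

a=88.167 sag=50.723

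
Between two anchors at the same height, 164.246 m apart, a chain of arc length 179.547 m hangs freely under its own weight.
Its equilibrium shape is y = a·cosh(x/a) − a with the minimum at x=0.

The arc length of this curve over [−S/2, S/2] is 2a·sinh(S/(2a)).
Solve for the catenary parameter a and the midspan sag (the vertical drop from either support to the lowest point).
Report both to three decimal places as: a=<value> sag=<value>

seed: a₀ = √(S³/(24(L−S))) = √(164.246³/(24·15.301)) = 109.844085
iter 1: u=0.747632  f(a)=+4.334e-01  f'(a)=-2.945e-01  a ← 109.844085 − (+4.334e-01/-2.945e-01) = 111.315701
iter 2: u=0.737749  f(a)=+8.863e-03  f'(a)=-2.825e-01  a ← 111.315701 − (+8.863e-03/-2.825e-01) = 111.347069
iter 3: u=0.737541  f(a)=+3.878e-06  f'(a)=-2.823e-01  a ← 111.347069 − (+3.878e-06/-2.823e-01) = 111.347082
iter 4: u=0.737541  f(a)=+7.958e-13  f'(a)=-2.823e-01  a ← 111.347082 − (+7.958e-13/-2.823e-01) = 111.347082
converged: |Δa| < 1e-12 after 4 iterations
sag = a·(cosh(S/(2a)) − 1) = 111.347082·(cosh(0.737541) − 1) = 31.682474
T_max/T_min = cosh(S/(2a)) = 1.284538

a=111.347 sag=31.682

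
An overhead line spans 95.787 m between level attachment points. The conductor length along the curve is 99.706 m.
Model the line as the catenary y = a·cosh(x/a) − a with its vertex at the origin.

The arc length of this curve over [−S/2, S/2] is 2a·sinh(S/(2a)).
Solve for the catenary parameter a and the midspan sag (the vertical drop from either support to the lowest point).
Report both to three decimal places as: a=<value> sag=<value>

seed: a₀ = √(S³/(24(L−S))) = √(95.787³/(24·3.919)) = 96.664410
iter 1: u=0.495462  f(a)=+4.838e-02  f'(a)=-8.309e-02  a ← 96.664410 − (+4.838e-02/-8.309e-02) = 97.246704
iter 2: u=0.492495  f(a)=+4.407e-04  f'(a)=-8.159e-02  a ← 97.246704 − (+4.407e-04/-8.159e-02) = 97.252105
iter 3: u=0.492467  f(a)=+3.730e-08  f'(a)=-8.157e-02  a ← 97.252105 − (+3.730e-08/-8.157e-02) = 97.252106
iter 4: u=0.492467  f(a)=+2.842e-14  f'(a)=-8.157e-02  a ← 97.252106 − (+2.842e-14/-8.157e-02) = 97.252106
converged: |Δa| < 1e-12 after 4 iterations
sag = a·(cosh(S/(2a)) − 1) = 97.252106·(cosh(0.492467) − 1) = 12.033272
T_max/T_min = cosh(S/(2a)) = 1.123733

a=97.252 sag=12.033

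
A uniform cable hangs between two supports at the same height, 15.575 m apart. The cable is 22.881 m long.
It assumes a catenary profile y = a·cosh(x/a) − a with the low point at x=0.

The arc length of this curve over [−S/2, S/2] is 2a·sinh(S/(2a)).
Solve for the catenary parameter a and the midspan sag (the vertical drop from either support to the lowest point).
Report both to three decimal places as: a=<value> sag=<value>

seed: a₀ = √(S³/(24(L−S))) = √(15.575³/(24·7.306)) = 4.641909
iter 1: u=1.677650  f(a)=+1.100e+00  f'(a)=-4.128e+00  a ← 4.641909 − (+1.100e+00/-4.128e+00) = 4.908356
iter 2: u=1.586580  f(a)=+1.018e-01  f'(a)=-3.396e+00  a ← 4.908356 − (+1.018e-01/-3.396e+00) = 4.938334
iter 3: u=1.576949  f(a)=+1.069e-03  f'(a)=-3.325e+00  a ← 4.938334 − (+1.069e-03/-3.325e+00) = 4.938656
iter 4: u=1.576846  f(a)=+1.205e-07  f'(a)=-3.324e+00  a ← 4.938656 − (+1.205e-07/-3.324e+00) = 4.938656
iter 5: u=1.576846  f(a)=+3.553e-15  f'(a)=-3.324e+00  a ← 4.938656 − (+3.553e-15/-3.324e+00) = 4.938656
converged: |Δa| < 1e-12 after 5 iterations
sag = a·(cosh(S/(2a)) − 1) = 4.938656·(cosh(1.576846) − 1) = 7.522298
T_max/T_min = cosh(S/(2a)) = 2.523147

a=4.939 sag=7.522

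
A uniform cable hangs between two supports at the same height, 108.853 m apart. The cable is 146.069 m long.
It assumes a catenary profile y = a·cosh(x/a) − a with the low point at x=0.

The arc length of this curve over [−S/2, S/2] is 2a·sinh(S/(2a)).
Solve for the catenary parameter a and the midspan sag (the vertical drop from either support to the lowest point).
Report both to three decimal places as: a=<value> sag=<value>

seed: a₀ = √(S³/(24(L−S))) = √(108.853³/(24·37.216)) = 38.000572
iter 1: u=1.432255  f(a)=+4.009e+00  f'(a)=-2.391e+00  a ← 38.000572 − (+4.009e+00/-2.391e+00) = 39.677217
iter 2: u=1.371732  f(a)=+2.806e-01  f'(a)=-2.067e+00  a ← 39.677217 − (+2.806e-01/-2.067e+00) = 39.812963
iter 3: u=1.367055  f(a)=+1.603e-03  f'(a)=-2.044e+00  a ← 39.812963 − (+1.603e-03/-2.044e+00) = 39.813747
iter 4: u=1.367028  f(a)=+5.301e-08  f'(a)=-2.043e+00  a ← 39.813747 − (+5.301e-08/-2.043e+00) = 39.813747
iter 5: u=1.367028  f(a)=+0.000e+00  f'(a)=-2.043e+00  a ← 39.813747 − (+0.000e+00/-2.043e+00) = 39.813747
converged: |Δa| < 1e-12 after 5 iterations
sag = a·(cosh(S/(2a)) − 1) = 39.813747·(cosh(1.367028) − 1) = 43.367817
T_max/T_min = cosh(S/(2a)) = 2.089267

a=39.814 sag=43.368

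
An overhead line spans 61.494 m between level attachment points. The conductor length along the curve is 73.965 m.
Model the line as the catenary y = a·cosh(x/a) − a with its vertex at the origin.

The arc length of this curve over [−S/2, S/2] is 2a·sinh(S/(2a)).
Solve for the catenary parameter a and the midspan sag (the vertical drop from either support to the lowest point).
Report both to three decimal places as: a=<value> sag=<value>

a=28.685 sag=18.118

seed: a₀ = √(S³/(24(L−S))) = √(61.494³/(24·12.471)) = 27.873587
iter 1: u=1.103087  f(a)=+7.811e-01  f'(a)=-1.009e+00  a ← 27.873587 − (+7.811e-01/-1.009e+00) = 28.648060
iter 2: u=1.073266  f(a)=+3.374e-02  f'(a)=-9.231e-01  a ← 28.648060 − (+3.374e-02/-9.231e-01) = 28.684608
iter 3: u=1.071899  f(a)=+6.923e-05  f'(a)=-9.193e-01  a ← 28.684608 − (+6.923e-05/-9.193e-01) = 28.684683
iter 4: u=1.071896  f(a)=+2.929e-10  f'(a)=-9.193e-01  a ← 28.684683 − (+2.929e-10/-9.193e-01) = 28.684683
iter 5: u=1.071896  f(a)=+0.000e+00  f'(a)=-9.193e-01  a ← 28.684683 − (+0.000e+00/-9.193e-01) = 28.684683
converged: |Δa| < 1e-12 after 5 iterations
sag = a·(cosh(S/(2a)) − 1) = 28.684683·(cosh(1.071896) − 1) = 18.118269
T_max/T_min = cosh(S/(2a)) = 1.631636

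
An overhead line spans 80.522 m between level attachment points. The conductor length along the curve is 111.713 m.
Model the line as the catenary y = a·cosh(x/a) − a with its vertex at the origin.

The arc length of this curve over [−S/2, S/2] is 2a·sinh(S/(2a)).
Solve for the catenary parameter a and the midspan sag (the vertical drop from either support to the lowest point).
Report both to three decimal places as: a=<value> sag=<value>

a=27.824 sag=34.579

seed: a₀ = √(S³/(24(L−S))) = √(80.522³/(24·31.191)) = 26.408976
iter 1: u=1.524520  f(a)=+3.832e+00  f'(a)=-2.959e+00  a ← 26.408976 − (+3.832e+00/-2.959e+00) = 27.704067
iter 2: u=1.453252  f(a)=+2.999e-01  f'(a)=-2.512e+00  a ← 27.704067 − (+2.999e-01/-2.512e+00) = 27.823448
iter 3: u=1.447017  f(a)=+2.182e-03  f'(a)=-2.476e+00  a ← 27.823448 − (+2.182e-03/-2.476e+00) = 27.824330
iter 4: u=1.446971  f(a)=+1.173e-07  f'(a)=-2.475e+00  a ← 27.824330 − (+1.173e-07/-2.475e+00) = 27.824330
iter 5: u=1.446971  f(a)=-1.421e-14  f'(a)=-2.475e+00  a ← 27.824330 − (-1.421e-14/-2.475e+00) = 27.824330
converged: |Δa| < 1e-12 after 5 iterations
sag = a·(cosh(S/(2a)) − 1) = 27.824330·(cosh(1.446971) − 1) = 34.578730
T_max/T_min = cosh(S/(2a)) = 2.242752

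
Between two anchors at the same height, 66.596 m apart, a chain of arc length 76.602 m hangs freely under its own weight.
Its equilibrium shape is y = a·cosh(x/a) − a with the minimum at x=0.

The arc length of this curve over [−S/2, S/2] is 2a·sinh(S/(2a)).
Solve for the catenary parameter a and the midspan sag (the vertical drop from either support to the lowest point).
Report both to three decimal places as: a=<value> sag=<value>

a=35.834 sag=16.616

seed: a₀ = √(S³/(24(L−S))) = √(66.596³/(24·10.006)) = 35.070047
iter 1: u=0.949471  f(a)=+4.608e-01  f'(a)=-6.238e-01  a ← 35.070047 − (+4.608e-01/-6.238e-01) = 35.808832
iter 2: u=0.929882  f(a)=+1.496e-02  f'(a)=-5.838e-01  a ← 35.808832 − (+1.496e-02/-5.838e-01) = 35.834462
iter 3: u=0.929217  f(a)=+1.695e-05  f'(a)=-5.825e-01  a ← 35.834462 − (+1.695e-05/-5.825e-01) = 35.834491
iter 4: u=0.929216  f(a)=+2.181e-11  f'(a)=-5.825e-01  a ← 35.834491 − (+2.181e-11/-5.825e-01) = 35.834491
iter 5: u=0.929216  f(a)=+0.000e+00  f'(a)=-5.825e-01  a ← 35.834491 − (+0.000e+00/-5.825e-01) = 35.834491
converged: |Δa| < 1e-12 after 5 iterations
sag = a·(cosh(S/(2a)) − 1) = 35.834491·(cosh(0.929216) − 1) = 16.616222
T_max/T_min = cosh(S/(2a)) = 1.463694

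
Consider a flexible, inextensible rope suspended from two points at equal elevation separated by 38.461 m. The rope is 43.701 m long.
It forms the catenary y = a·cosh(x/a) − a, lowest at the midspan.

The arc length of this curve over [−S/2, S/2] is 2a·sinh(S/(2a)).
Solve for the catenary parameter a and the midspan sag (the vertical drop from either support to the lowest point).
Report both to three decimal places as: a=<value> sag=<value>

seed: a₀ = √(S³/(24(L−S))) = √(38.461³/(24·5.240)) = 21.269613
iter 1: u=0.904130  f(a)=+2.184e-01  f'(a)=-5.342e-01  a ← 21.269613 − (+2.184e-01/-5.342e-01) = 21.678432
iter 2: u=0.887080  f(a)=+6.455e-03  f'(a)=-5.030e-01  a ← 21.678432 − (+6.455e-03/-5.030e-01) = 21.691265
iter 3: u=0.886555  f(a)=+6.021e-06  f'(a)=-5.021e-01  a ← 21.691265 − (+6.021e-06/-5.021e-01) = 21.691277
iter 4: u=0.886555  f(a)=+5.251e-12  f'(a)=-5.021e-01  a ← 21.691277 − (+5.251e-12/-5.021e-01) = 21.691277
converged: |Δa| < 1e-12 after 4 iterations
sag = a·(cosh(S/(2a)) − 1) = 21.691277·(cosh(0.886555) − 1) = 9.097615
T_max/T_min = cosh(S/(2a)) = 1.419413

a=21.691 sag=9.098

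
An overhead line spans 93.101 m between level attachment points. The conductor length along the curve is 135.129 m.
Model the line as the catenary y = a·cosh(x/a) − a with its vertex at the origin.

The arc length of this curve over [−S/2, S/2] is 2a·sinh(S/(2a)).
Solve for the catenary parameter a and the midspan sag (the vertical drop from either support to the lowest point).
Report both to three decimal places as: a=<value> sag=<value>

seed: a₀ = √(S³/(24(L−S))) = √(93.101³/(24·42.028)) = 28.285023
iter 1: u=1.645765  f(a)=+6.073e+00  f'(a)=-3.859e+00  a ← 28.285023 − (+6.073e+00/-3.859e+00) = 29.858914
iter 2: u=1.559015  f(a)=+5.437e-01  f'(a)=-3.196e+00  a ← 29.858914 − (+5.437e-01/-3.196e+00) = 30.029053
iter 3: u=1.550182  f(a)=+5.306e-03  f'(a)=-3.134e+00  a ← 30.029053 − (+5.306e-03/-3.134e+00) = 30.030746
iter 4: u=1.550095  f(a)=+5.161e-07  f'(a)=-3.133e+00  a ← 30.030746 − (+5.161e-07/-3.133e+00) = 30.030746
iter 5: u=1.550095  f(a)=+0.000e+00  f'(a)=-3.133e+00  a ← 30.030746 − (+0.000e+00/-3.133e+00) = 30.030746
converged: |Δa| < 1e-12 after 5 iterations
sag = a·(cosh(S/(2a)) − 1) = 30.030746·(cosh(1.550095) − 1) = 43.907115
T_max/T_min = cosh(S/(2a)) = 2.462072

a=30.031 sag=43.907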